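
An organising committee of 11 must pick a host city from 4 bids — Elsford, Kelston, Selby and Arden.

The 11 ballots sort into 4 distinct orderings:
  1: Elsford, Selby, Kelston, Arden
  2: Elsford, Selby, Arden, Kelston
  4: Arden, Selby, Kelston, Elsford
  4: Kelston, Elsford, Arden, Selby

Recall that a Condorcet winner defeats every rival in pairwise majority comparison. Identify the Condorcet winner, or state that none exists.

none

Check each pair by majority over 11 ballots:
Elsford vs Kelston: Elsford is ranked higher on 1+2 = 3 ballots, Kelston on 8. Kelston wins 8–3.
Elsford vs Selby: Elsford wins 7–4.
Elsford–Arden: Elsford 7–4.
Kelston–Selby: Selby 7–4.
Kelston vs Arden: Arden, 6–5.
Selby vs Arden: 1+2 = 3 for Selby, 8 for Arden — Arden by 8–3.
Every city loses at least once (Elsford loses to Kelston; Kelston loses to Selby; Selby loses to Elsford; Arden loses to Elsford). The majority relation contains the cycle Elsford > Selby > Kelston > Elsford, so there is no Condorcet winner.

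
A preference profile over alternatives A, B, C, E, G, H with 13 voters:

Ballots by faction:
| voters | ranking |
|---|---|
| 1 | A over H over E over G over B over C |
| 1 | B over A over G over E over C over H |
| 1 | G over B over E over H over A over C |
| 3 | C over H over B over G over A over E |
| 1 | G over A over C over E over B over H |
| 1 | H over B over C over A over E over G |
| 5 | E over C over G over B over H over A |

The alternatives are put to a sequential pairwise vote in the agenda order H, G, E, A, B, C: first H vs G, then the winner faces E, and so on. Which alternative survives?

C

Round 1: H vs G — 5–8, G advances.
Round 2: G vs E — 6–7, E advances.
Round 3: E vs A — 6–7, A advances.
Round 4: A vs B — 2–11, B advances.
Round 5: B vs C — 4–9, C advances.
The agenda winner is C.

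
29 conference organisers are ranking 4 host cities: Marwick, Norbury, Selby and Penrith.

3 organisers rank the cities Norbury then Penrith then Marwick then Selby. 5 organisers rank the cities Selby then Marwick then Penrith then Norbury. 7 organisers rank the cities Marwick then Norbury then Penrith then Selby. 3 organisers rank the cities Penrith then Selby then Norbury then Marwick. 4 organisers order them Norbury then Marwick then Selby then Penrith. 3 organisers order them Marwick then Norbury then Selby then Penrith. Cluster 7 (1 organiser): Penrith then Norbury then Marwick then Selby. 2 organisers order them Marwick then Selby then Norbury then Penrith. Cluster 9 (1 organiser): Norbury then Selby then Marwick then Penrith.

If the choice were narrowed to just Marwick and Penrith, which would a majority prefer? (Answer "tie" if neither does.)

Marwick

Ballots ranking Marwick above Penrith: 5 + 7 + 4 + 3 + 2 + 1 = 22.
Ballots ranking Penrith above Marwick: 29 − 22 = 7.
Marwick wins the head-to-head 22–7.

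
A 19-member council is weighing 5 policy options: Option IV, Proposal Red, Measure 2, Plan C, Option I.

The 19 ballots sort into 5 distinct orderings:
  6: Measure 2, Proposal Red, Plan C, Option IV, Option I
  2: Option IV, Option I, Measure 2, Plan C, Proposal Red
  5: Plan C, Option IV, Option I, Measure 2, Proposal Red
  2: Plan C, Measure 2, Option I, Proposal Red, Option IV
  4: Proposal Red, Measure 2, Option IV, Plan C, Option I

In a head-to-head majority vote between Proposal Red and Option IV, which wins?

Proposal Red

Ballots ranking Proposal Red above Option IV: 6 + 2 + 4 = 12.
Ballots ranking Option IV above Proposal Red: 19 − 12 = 7.
Proposal Red wins the head-to-head 12–7.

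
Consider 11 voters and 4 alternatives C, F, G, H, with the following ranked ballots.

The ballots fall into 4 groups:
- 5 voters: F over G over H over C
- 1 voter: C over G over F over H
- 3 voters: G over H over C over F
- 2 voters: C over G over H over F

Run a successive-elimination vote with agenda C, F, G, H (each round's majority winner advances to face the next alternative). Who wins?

G

Round 1: C vs F — 6–5, C advances.
Round 2: C vs G — 3–8, G advances.
Round 3: G vs H — 11–0, G advances.
The agenda winner is G.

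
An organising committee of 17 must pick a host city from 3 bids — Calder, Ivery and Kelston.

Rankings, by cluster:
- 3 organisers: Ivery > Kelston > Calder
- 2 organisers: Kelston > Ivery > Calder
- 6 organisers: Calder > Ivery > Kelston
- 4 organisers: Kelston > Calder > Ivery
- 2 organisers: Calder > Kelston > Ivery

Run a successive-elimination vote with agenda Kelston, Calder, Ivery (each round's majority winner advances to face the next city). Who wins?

Round 1: Kelston vs Calder — 9–8, Kelston advances.
Round 2: Kelston vs Ivery — 8–9, Ivery advances.
Ivery survives the agenda.

Ivery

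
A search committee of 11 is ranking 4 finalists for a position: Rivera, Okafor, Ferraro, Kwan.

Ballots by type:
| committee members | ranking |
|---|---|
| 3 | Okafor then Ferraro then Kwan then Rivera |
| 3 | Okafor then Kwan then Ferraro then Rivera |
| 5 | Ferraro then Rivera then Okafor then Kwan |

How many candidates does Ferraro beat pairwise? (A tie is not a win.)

Ferraro against each rival (11 committee members):
Ferraro vs Rivera: 11 to 0, Ferraro.
Ferraro vs Okafor: 5 for Ferraro, 6 for Okafor — Okafor by 6–5.
Ferraro vs Kwan: 3+5 = 8 for Ferraro, 3 for Kwan — Ferraro by 8–3.
Ferraro beats Rivera, Kwan; loses to Okafor — 2 pairwise wins.

2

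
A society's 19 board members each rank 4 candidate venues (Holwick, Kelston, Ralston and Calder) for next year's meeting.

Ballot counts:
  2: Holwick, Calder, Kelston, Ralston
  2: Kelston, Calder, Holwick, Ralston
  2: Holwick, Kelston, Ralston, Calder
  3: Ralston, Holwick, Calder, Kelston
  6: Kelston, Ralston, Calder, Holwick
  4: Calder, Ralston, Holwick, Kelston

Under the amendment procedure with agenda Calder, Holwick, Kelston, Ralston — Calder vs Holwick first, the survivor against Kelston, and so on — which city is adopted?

Kelston

Round 1: Calder vs Holwick — 12–7, Calder advances.
Round 2: Calder vs Kelston — 9–10, Kelston advances.
Round 3: Kelston vs Ralston — 12–7, Kelston advances.
Kelston survives the agenda.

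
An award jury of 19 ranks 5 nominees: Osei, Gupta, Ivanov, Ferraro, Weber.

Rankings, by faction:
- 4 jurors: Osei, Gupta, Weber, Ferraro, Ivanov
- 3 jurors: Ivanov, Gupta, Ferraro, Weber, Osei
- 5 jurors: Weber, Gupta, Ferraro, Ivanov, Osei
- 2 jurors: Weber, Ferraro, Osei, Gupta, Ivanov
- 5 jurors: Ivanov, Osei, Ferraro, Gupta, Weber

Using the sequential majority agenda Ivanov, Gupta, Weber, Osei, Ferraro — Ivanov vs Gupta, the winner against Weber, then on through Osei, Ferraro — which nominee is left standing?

Ferraro

Round 1: Ivanov vs Gupta — 8–11, Gupta advances.
Round 2: Gupta vs Weber — 12–7, Gupta advances.
Round 3: Gupta vs Osei — 8–11, Osei advances.
Round 4: Osei vs Ferraro — 9–10, Ferraro advances.
The agenda winner is Ferraro.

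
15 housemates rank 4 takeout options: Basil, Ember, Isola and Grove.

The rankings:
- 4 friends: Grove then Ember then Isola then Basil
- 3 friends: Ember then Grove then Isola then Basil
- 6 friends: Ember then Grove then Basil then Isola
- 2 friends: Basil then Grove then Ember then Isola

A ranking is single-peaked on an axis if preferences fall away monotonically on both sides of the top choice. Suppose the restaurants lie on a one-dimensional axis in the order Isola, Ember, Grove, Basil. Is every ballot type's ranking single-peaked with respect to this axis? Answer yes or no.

Axis positions: Isola=1, Ember=2, Grove=3, Basil=4.
Ballot type 1 (peak Grove at position 3): ranking walks positions 3-2-1-4, expanding outward from the peak — single-peaked.
Ballot type 2 (peak Ember at position 2): ranking walks positions 2-3-1-4, expanding outward from the peak — single-peaked.
Ballot type 3 (peak Ember at position 2): ranking walks positions 2-3-4-1, expanding outward from the peak — single-peaked.
Ballot type 4 (peak Basil at position 4): ranking walks positions 4-3-2-1, expanding outward from the peak — single-peaked.
Every ranking is single-peaked on this axis.

yes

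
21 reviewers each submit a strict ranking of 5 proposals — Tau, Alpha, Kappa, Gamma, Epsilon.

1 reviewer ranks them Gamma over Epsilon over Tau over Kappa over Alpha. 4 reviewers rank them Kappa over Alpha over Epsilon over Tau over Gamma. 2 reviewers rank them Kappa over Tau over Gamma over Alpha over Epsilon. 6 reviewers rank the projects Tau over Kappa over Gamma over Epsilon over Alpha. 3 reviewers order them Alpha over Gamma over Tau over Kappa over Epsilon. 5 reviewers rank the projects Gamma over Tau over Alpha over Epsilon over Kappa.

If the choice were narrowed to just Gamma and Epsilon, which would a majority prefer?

Gamma

Ballots ranking Gamma above Epsilon: 1 + 2 + 6 + 3 + 5 = 17.
Ballots ranking Epsilon above Gamma: 21 − 17 = 4.
Gamma wins the head-to-head 17–4.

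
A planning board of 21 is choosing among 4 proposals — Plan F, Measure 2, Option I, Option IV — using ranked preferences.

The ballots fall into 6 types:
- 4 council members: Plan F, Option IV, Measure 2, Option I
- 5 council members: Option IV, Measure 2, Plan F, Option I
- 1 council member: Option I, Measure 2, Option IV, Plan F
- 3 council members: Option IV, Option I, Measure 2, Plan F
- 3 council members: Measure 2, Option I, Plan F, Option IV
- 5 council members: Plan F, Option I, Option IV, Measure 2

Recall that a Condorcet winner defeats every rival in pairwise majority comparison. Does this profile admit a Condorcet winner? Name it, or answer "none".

Pairwise majorities:
Plan F–Measure 2: Measure 2 12–9.
Plan F vs Option I: Plan F preferred on 4+5+5 = 14 ballots; Plan F wins 14–7.
Plan F vs Option IV: Plan F wins 12–9.
Measure 2 vs Option I: Measure 2 is ranked higher on 4+5+3 = 12 ballots, Option I on 9. Measure 2 wins 12–9.
Measure 2 vs Option IV: Option IV, 17–4.
Option I vs Option IV: 9 to 12, Option IV.
No option is unbeaten: Plan F loses to Measure 2; Measure 2 loses to Option IV; Option I loses to Plan F; Option IV loses to Plan F. In particular Plan F → Option IV → Measure 2 → Plan F is a majority cycle — no Condorcet winner exists.

none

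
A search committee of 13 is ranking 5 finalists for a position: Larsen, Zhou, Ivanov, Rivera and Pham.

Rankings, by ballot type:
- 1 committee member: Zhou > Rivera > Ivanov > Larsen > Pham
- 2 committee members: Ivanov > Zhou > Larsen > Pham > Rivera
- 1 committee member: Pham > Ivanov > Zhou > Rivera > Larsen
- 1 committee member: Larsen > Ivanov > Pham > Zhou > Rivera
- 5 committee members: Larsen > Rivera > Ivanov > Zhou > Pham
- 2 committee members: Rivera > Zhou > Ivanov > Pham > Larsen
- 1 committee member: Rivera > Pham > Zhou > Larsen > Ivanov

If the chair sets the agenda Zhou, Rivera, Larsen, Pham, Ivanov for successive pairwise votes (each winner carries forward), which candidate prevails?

Larsen

Round 1: Zhou vs Rivera — 5–8, Rivera advances.
Round 2: Rivera vs Larsen — 5–8, Larsen advances.
Round 3: Larsen vs Pham — 9–4, Larsen advances.
Round 4: Larsen vs Ivanov — 7–6, Larsen advances.
Larsen survives the agenda.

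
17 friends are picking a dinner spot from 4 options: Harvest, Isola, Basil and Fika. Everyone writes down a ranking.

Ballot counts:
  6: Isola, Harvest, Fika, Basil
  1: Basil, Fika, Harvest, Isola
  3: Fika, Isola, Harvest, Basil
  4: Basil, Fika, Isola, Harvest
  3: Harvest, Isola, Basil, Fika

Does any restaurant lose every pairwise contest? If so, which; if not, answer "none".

Basil

Pairwise majorities:
Harvest vs Isola: Harvest preferred on 1+3 = 4 ballots; Isola wins 13–4.
Harvest vs Basil: 6+3+3 = 12 for Harvest, 5 for Basil — Harvest by 12–5.
Harvest vs Fika: Harvest, 9–8.
Isola vs Basil: Isola wins 12–5.
Isola vs Fika: Isola is ranked higher on 6+3 = 9 ballots, Fika on 8. Isola wins 9–8.
Basil vs Fika: Fika, 9–8.
Basil is beaten in every head-to-head and is the Condorcet loser.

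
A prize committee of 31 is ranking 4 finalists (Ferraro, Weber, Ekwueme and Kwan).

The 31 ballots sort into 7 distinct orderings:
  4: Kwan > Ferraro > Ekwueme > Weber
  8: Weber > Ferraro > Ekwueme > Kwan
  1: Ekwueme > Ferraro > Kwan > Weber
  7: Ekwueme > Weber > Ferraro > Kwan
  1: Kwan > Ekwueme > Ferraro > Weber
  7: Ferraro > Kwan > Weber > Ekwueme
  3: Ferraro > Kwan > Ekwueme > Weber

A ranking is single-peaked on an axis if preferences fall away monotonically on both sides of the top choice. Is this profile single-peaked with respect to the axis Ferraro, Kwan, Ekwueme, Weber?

Axis positions: Ferraro=1, Kwan=2, Ekwueme=3, Weber=4.
Group 1 (peak Kwan at position 2): ranking walks positions 2-1-3-4, expanding outward from the peak — single-peaked.
Group 2: ranking walks positions 4-1-3-2; Ferraro is ranked above Ekwueme even though Ekwueme lies between Ferraro and the peak Weber on the axis — preferences dip and rise again. Not single-peaked.
Group 3: ranking walks positions 3-1-2-4; Ferraro is ranked above Kwan even though Kwan lies between Ferraro and the peak Ekwueme on the axis — preferences dip and rise again. Not single-peaked.
Group 4: ranking walks positions 3-4-1-2; Ferraro is ranked above Kwan even though Kwan lies between Ferraro and the peak Ekwueme on the axis — preferences dip and rise again. Not single-peaked.
Group 5 (peak Kwan at position 2): ranking walks positions 2-3-1-4, expanding outward from the peak — single-peaked.
Group 6: ranking walks positions 1-2-4-3; Weber is ranked above Ekwueme even though Ekwueme lies between Weber and the peak Ferraro on the axis — preferences dip and rise again. Not single-peaked.
Group 7 (peak Ferraro at position 1): ranking walks positions 1-2-3-4, expanding outward from the peak — single-peaked.
Group 2 violates single-peakedness, so the profile is not single-peaked on this axis.

no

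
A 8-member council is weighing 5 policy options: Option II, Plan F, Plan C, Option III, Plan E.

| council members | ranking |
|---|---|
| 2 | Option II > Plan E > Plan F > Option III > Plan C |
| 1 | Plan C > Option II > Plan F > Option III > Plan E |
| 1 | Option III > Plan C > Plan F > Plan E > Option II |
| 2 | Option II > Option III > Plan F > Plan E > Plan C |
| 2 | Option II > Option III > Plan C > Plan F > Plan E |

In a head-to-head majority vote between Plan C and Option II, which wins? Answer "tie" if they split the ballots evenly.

Ballots ranking Plan C above Option II: 1 + 1 = 2.
Ballots ranking Option II above Plan C: 8 − 2 = 6.
Option II wins the head-to-head 6–2.

Option II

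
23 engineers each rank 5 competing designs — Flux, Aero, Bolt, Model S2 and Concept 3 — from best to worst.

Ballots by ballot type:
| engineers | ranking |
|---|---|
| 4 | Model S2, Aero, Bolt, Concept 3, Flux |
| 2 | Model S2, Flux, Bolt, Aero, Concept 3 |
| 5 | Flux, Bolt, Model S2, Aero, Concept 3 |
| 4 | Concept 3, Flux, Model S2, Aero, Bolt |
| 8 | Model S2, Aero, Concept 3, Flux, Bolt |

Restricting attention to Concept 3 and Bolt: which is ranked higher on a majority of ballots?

Ballots ranking Concept 3 above Bolt: 4 + 8 = 12.
Ballots ranking Bolt above Concept 3: 23 − 12 = 11.
Concept 3 wins the head-to-head 12–11.

Concept 3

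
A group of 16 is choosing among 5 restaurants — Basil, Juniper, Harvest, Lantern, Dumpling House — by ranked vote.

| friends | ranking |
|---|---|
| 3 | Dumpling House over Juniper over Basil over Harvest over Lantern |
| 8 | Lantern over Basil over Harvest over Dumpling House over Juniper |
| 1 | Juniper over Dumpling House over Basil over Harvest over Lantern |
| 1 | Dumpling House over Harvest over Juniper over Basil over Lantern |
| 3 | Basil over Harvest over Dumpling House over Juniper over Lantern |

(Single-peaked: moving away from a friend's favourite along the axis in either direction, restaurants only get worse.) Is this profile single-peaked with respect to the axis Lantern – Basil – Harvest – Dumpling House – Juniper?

Axis positions: Lantern=1, Basil=2, Harvest=3, Dumpling House=4, Juniper=5.
Group 1: ranking walks positions 4-5-2-3-1; Basil is ranked above Harvest even though Harvest lies between Basil and the peak Dumpling House on the axis — preferences dip and rise again. Not single-peaked.
Group 2 (peak Lantern at position 1): ranking walks positions 1-2-3-4-5, expanding outward from the peak — single-peaked.
Group 3: ranking walks positions 5-4-2-3-1; Basil is ranked above Harvest even though Harvest lies between Basil and the peak Juniper on the axis — preferences dip and rise again. Not single-peaked.
Group 4 (peak Dumpling House at position 4): ranking walks positions 4-3-5-2-1, expanding outward from the peak — single-peaked.
Group 5 (peak Basil at position 2): ranking walks positions 2-3-4-5-1, expanding outward from the peak — single-peaked.
Group 1 violates single-peakedness, so the profile is not single-peaked on this axis.

no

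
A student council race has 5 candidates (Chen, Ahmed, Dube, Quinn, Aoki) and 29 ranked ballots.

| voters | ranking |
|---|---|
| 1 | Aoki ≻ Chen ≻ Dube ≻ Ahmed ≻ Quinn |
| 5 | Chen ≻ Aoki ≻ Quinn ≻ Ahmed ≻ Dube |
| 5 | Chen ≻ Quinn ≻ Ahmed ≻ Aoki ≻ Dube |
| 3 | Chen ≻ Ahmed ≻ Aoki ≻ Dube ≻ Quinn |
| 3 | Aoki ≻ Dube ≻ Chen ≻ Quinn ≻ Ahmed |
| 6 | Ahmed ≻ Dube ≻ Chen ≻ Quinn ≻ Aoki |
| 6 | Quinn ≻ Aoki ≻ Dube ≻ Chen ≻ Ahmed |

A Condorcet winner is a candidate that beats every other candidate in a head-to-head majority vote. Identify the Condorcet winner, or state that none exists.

none

Head-to-head results (29 voters):
Chen–Ahmed: Chen 23–6.
Chen vs Dube: 14 to 15, Dube.
Chen vs Quinn: Chen preferred on 1+5+5+3+3+6 = 23 ballots; Chen wins 23–6.
Chen vs Aoki: Chen, 19–10.
Ahmed–Dube: Ahmed 19–10.
Ahmed vs Quinn: 10 to 19, Quinn.
Ahmed vs Aoki: Ahmed preferred on 5+3+6 = 14 ballots; Aoki wins 15–14.
Dube vs Quinn: Quinn, 16–13.
Dube vs Aoki: Dube preferred on 6 ballots; Aoki wins 23–6.
Quinn vs Aoki: Quinn, 17–12.
No candidate is unbeaten: Chen loses to Dube; Ahmed loses to Chen; Dube loses to Ahmed; Quinn loses to Chen; Aoki loses to Chen. In particular Chen → Ahmed → Dube → Chen is a majority cycle — no Condorcet winner exists.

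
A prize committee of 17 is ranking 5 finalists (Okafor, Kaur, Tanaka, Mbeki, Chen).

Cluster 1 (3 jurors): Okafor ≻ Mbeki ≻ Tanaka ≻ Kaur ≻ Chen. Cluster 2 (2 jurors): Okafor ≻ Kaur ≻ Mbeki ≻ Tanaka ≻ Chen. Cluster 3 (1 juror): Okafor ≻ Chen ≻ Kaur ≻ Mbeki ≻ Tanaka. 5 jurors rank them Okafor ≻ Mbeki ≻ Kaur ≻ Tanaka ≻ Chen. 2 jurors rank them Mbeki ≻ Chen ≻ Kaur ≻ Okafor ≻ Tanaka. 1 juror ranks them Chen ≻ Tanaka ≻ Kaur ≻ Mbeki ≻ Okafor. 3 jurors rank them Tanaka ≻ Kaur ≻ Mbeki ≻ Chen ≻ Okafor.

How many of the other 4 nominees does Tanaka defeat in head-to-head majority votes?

1

Tanaka against each rival (17 jurors):
Tanaka vs Okafor: Okafor wins 13–4.
Tanaka vs Kaur: Kaur wins 10–7.
Tanaka vs Mbeki: Tanaka is ranked higher on 1+3 = 4 ballots, Mbeki on 13. Mbeki wins 13–4.
Tanaka–Chen: Tanaka 13–4.
Tanaka beats Chen; loses to Okafor, Kaur, Mbeki — 1 pairwise win.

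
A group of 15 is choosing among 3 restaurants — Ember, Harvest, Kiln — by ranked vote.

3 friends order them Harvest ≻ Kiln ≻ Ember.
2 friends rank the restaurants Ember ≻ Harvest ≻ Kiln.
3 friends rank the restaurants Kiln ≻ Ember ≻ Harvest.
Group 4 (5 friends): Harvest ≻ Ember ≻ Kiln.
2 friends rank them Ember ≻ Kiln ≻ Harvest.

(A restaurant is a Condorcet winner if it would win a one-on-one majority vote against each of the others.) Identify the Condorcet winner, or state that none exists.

Harvest

Pairwise majorities:
Ember–Harvest: Harvest 8–7.
Ember vs Kiln: Ember wins 9–6.
Harvest–Kiln: Harvest 10–5.
Harvest beats each of Ember, Kiln — Harvest is the Condorcet winner.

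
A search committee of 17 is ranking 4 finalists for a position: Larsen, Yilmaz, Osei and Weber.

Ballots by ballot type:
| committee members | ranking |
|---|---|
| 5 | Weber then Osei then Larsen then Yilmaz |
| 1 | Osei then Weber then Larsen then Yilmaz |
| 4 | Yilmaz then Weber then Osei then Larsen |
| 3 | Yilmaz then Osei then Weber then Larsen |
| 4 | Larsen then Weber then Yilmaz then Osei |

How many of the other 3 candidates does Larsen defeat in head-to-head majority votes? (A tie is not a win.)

1

Larsen against each rival (17 committee members):
Larsen vs Yilmaz: Larsen wins 10–7.
Larsen vs Osei: Larsen is ranked higher on 4 ballots, Osei on 13. Osei wins 13–4.
Larsen vs Weber: 4 to 13, Weber.
Larsen beats Yilmaz; loses to Osei, Weber — 1 pairwise win.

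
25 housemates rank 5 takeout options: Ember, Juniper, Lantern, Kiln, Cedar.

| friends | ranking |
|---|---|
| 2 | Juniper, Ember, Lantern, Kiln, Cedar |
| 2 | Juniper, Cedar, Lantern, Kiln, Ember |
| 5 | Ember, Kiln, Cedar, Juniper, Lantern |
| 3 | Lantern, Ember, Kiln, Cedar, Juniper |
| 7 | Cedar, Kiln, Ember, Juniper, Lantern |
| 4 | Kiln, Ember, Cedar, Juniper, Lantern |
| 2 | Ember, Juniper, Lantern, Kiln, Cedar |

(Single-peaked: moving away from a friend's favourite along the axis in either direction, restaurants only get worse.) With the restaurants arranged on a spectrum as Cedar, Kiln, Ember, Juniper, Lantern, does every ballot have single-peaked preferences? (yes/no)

no

Axis positions: Cedar=1, Kiln=2, Ember=3, Juniper=4, Lantern=5.
Ballot type 1 (peak Juniper at position 4): ranking walks positions 4-3-5-2-1, expanding outward from the peak — single-peaked.
Ballot type 2: ranking walks positions 4-1-5-2-3; Cedar is ranked above Ember even though Ember lies between Cedar and the peak Juniper on the axis — preferences dip and rise again. Not single-peaked.
Ballot type 3 (peak Ember at position 3): ranking walks positions 3-2-1-4-5, expanding outward from the peak — single-peaked.
Ballot type 4: ranking walks positions 5-3-2-1-4; Ember is ranked above Juniper even though Juniper lies between Ember and the peak Lantern on the axis — preferences dip and rise again. Not single-peaked.
Ballot type 5 (peak Cedar at position 1): ranking walks positions 1-2-3-4-5, expanding outward from the peak — single-peaked.
Ballot type 6 (peak Kiln at position 2): ranking walks positions 2-3-1-4-5, expanding outward from the peak — single-peaked.
Ballot type 7 (peak Ember at position 3): ranking walks positions 3-4-5-2-1, expanding outward from the peak — single-peaked.
Ballot type 2 violates single-peakedness, so the profile is not single-peaked on this axis.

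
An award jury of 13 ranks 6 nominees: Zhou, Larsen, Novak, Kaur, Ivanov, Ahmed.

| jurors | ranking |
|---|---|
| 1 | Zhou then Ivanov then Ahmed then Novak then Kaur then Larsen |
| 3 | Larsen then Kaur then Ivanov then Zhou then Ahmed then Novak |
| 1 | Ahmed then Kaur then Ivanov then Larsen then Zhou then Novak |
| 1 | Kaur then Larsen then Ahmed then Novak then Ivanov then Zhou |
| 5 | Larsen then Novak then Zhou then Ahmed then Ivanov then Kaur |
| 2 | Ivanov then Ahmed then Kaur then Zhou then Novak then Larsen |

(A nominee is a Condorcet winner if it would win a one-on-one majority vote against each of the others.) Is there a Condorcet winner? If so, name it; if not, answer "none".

Check each pair by majority over 13 ballots:
Zhou vs Larsen: 3 to 10, Larsen.
Zhou vs Novak: 7 to 6, Zhou.
Zhou vs Kaur: Zhou preferred on 1+5 = 6 ballots; Kaur wins 7–6.
Zhou vs Ivanov: 6 to 7, Ivanov.
Zhou vs Ahmed: 9 to 4, Zhou.
Larsen vs Novak: 3+1+1+5 = 10 for Larsen, 3 for Novak — Larsen by 10–3.
Larsen vs Kaur: Larsen is ranked higher on 3+5 = 8 ballots, Kaur on 5. Larsen wins 8–5.
Larsen vs Ivanov: 3+1+5 = 9 for Larsen, 4 for Ivanov — Larsen by 9–4.
Larsen vs Ahmed: Larsen preferred on 3+1+5 = 9 ballots; Larsen wins 9–4.
Novak vs Kaur: Novak is ranked higher on 1+5 = 6 ballots, Kaur on 7. Kaur wins 7–6.
Novak vs Ivanov: Novak is ranked higher on 1+5 = 6 ballots, Ivanov on 7. Ivanov wins 7–6.
Novak vs Ahmed: 5 for Novak, 8 for Ahmed — Ahmed by 8–5.
Kaur vs Ivanov: 3+1+1 = 5 for Kaur, 8 for Ivanov — Ivanov by 8–5.
Kaur vs Ahmed: 4 to 9, Ahmed.
Ivanov vs Ahmed: Ivanov is ranked higher on 1+3+2 = 6 ballots, Ahmed on 7. Ahmed wins 7–6.
Larsen beats each of Zhou, Novak, Kaur, Ivanov, Ahmed — Larsen is the Condorcet winner.

Larsen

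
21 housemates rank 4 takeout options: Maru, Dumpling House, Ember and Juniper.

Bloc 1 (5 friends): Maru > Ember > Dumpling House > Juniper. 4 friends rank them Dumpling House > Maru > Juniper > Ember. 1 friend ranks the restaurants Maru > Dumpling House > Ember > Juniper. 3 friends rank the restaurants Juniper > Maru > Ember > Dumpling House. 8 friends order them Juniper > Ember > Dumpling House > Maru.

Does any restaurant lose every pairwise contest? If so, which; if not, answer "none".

none

Head-to-head results (21 friends):
Maru vs Dumpling House: Dumpling House, 12–9.
Maru vs Ember: 13 to 8, Maru.
Maru–Juniper: Juniper 11–10.
Dumpling House vs Ember: 5 to 16, Ember.
Dumpling House vs Juniper: Dumpling House preferred on 5+4+1 = 10 ballots; Juniper wins 11–10.
Ember–Juniper: Juniper 15–6.
No restaurant is winless: Maru beats Ember; Dumpling House beats Maru; Ember beats Dumpling House; Juniper beats Maru. There is no Condorcet loser.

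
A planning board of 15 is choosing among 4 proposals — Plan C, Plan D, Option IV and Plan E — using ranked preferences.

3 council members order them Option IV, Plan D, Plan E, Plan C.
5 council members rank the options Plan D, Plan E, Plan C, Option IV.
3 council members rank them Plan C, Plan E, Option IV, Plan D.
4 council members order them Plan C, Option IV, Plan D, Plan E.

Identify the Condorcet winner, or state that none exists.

Pairwise majorities:
Plan C vs Plan D: Plan D, 8–7.
Plan C–Option IV: Plan C 12–3.
Plan C vs Plan E: Plan E wins 8–7.
Plan D vs Option IV: Option IV wins 10–5.
Plan D vs Plan E: Plan D, 12–3.
Option IV vs Plan E: Plan E, 8–7.
Each option drops at least one matchup (Plan C loses to Plan D; Plan D loses to Option IV; Option IV loses to Plan C; Plan E loses to Plan D); the cycle Plan C > Option IV > Plan D > Plan C rules out a Condorcet winner.

none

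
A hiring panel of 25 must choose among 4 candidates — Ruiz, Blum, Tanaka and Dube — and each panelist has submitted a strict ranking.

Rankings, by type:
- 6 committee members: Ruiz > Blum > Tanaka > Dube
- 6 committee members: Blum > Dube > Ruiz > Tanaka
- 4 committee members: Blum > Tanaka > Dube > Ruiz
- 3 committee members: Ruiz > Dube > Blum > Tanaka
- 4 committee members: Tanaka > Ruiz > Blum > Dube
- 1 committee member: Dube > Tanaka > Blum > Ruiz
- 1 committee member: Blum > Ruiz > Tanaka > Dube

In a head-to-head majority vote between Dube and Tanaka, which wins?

Tanaka

Ballots ranking Dube above Tanaka: 6 + 3 + 1 = 10.
Ballots ranking Tanaka above Dube: 25 − 10 = 15.
Tanaka wins the head-to-head 15–10.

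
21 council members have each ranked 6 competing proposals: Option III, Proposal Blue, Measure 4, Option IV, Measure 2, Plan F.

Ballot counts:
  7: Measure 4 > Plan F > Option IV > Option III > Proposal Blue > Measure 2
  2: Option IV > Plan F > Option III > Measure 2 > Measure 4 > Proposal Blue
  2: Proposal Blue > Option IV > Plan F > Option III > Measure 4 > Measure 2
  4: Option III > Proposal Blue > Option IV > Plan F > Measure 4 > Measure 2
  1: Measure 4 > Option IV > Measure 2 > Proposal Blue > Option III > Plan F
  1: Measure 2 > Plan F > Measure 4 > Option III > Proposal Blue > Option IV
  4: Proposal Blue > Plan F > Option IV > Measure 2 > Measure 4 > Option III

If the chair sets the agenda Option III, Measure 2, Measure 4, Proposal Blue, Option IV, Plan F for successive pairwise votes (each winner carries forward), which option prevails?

Plan F

Round 1: Option III vs Measure 2 — 15–6, Option III advances.
Round 2: Option III vs Measure 4 — 8–13, Measure 4 advances.
Round 3: Measure 4 vs Proposal Blue — 11–10, Measure 4 advances.
Round 4: Measure 4 vs Option IV — 9–12, Option IV advances.
Round 5: Option IV vs Plan F — 9–12, Plan F advances.
The agenda winner is Plan F.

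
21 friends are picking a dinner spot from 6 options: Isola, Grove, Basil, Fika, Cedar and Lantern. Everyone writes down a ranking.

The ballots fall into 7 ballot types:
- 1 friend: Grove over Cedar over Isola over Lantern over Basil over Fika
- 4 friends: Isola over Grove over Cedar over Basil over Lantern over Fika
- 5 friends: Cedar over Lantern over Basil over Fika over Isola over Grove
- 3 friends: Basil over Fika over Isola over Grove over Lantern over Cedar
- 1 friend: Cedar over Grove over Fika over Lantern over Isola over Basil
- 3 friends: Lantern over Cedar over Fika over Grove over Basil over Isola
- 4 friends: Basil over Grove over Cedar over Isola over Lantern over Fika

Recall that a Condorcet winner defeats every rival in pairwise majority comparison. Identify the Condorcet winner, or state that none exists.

none

Head-to-head results (21 friends):
Isola vs Grove: Isola, 12–9.
Isola vs Basil: 6 to 15, Basil.
Isola vs Fika: Fika, 12–9.
Isola vs Cedar: Cedar, 14–7.
Isola vs Lantern: 1+4+3+4 = 12 for Isola, 9 for Lantern — Isola by 12–9.
Grove vs Basil: Basil, 12–9.
Grove vs Fika: 1+4+1+4 = 10 for Grove, 11 for Fika — Fika by 11–10.
Grove–Cedar: Grove 12–9.
Grove vs Lantern: 1+4+3+1+4 = 13 for Grove, 8 for Lantern — Grove by 13–8.
Basil vs Fika: 1+4+5+3+4 = 17 for Basil, 4 for Fika — Basil by 17–4.
Basil vs Cedar: Basil is ranked higher on 3+4 = 7 ballots, Cedar on 14. Cedar wins 14–7.
Basil vs Lantern: 11 to 10, Basil.
Fika vs Cedar: Cedar, 18–3.
Fika vs Lantern: 3+1 = 4 for Fika, 17 for Lantern — Lantern by 17–4.
Cedar vs Lantern: Cedar is ranked higher on 1+4+5+1+4 = 15 ballots, Lantern on 6. Cedar wins 15–6.
Each restaurant drops at least one matchup (Isola loses to Basil; Grove loses to Isola; Basil loses to Cedar; Fika loses to Basil; Cedar loses to Grove; Lantern loses to Isola); the cycle Isola beats Grove beats Cedar beats Isola rules out a Condorcet winner.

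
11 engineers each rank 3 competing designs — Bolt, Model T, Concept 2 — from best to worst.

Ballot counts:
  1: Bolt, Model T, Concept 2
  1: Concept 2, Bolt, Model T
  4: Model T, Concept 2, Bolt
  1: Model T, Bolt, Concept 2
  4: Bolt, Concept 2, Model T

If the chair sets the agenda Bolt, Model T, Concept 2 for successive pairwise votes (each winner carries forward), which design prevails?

Bolt

Round 1: Bolt vs Model T — 6–5, Bolt advances.
Round 2: Bolt vs Concept 2 — 6–5, Bolt advances.
Bolt survives the agenda.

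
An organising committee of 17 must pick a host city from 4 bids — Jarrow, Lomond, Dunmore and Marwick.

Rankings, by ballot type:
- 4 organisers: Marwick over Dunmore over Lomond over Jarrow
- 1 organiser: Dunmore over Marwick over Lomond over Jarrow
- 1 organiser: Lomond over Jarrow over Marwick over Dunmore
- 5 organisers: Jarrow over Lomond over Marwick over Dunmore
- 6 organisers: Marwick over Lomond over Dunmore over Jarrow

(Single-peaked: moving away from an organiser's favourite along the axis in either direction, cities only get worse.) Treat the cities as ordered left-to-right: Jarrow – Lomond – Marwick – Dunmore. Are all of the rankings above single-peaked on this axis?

yes

Axis positions: Jarrow=1, Lomond=2, Marwick=3, Dunmore=4.
Ballot type 1 (peak Marwick at position 3): ranking walks positions 3-4-2-1, expanding outward from the peak — single-peaked.
Ballot type 2 (peak Dunmore at position 4): ranking walks positions 4-3-2-1, expanding outward from the peak — single-peaked.
Ballot type 3 (peak Lomond at position 2): ranking walks positions 2-1-3-4, expanding outward from the peak — single-peaked.
Ballot type 4 (peak Jarrow at position 1): ranking walks positions 1-2-3-4, expanding outward from the peak — single-peaked.
Ballot type 5 (peak Marwick at position 3): ranking walks positions 3-2-4-1, expanding outward from the peak — single-peaked.
Every ranking is single-peaked on this axis.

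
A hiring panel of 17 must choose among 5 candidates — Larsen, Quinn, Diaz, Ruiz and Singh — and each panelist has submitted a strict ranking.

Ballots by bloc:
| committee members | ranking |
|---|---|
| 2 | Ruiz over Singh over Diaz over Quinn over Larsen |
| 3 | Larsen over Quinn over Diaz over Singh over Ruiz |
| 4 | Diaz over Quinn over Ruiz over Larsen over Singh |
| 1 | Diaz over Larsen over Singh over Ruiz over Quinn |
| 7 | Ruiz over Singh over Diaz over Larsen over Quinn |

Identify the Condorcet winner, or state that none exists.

Ruiz

Check each pair by majority over 17 ballots:
Larsen vs Quinn: 3+1+7 = 11 for Larsen, 6 for Quinn — Larsen by 11–6.
Larsen vs Diaz: 3 for Larsen, 14 for Diaz — Diaz by 14–3.
Larsen vs Ruiz: Larsen is ranked higher on 3+1 = 4 ballots, Ruiz on 13. Ruiz wins 13–4.
Larsen vs Singh: Larsen is ranked higher on 3+4+1 = 8 ballots, Singh on 9. Singh wins 9–8.
Quinn vs Diaz: Quinn preferred on 3 ballots; Diaz wins 14–3.
Quinn vs Ruiz: Quinn is ranked higher on 3+4 = 7 ballots, Ruiz on 10. Ruiz wins 10–7.
Quinn vs Singh: 3+4 = 7 for Quinn, 10 for Singh — Singh by 10–7.
Diaz vs Ruiz: Diaz preferred on 3+4+1 = 8 ballots; Ruiz wins 9–8.
Diaz vs Singh: Diaz preferred on 3+4+1 = 8 ballots; Singh wins 9–8.
Ruiz vs Singh: 2+4+7 = 13 for Ruiz, 4 for Singh — Ruiz by 13–4.
Ruiz defeats every rival head-to-head and is the Condorcet winner.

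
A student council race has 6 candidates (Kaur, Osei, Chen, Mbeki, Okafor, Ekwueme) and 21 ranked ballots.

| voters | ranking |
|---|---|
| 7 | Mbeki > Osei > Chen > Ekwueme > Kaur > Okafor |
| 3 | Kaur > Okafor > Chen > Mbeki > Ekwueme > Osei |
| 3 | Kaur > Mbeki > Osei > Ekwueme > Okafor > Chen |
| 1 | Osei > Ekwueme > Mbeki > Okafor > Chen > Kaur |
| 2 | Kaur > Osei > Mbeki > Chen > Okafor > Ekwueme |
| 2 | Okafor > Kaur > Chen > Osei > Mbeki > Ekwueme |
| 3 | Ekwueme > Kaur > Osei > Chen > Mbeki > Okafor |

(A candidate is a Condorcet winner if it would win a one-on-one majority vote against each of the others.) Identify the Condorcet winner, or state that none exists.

none

Head-to-head results (21 voters):
Kaur vs Osei: Kaur is ranked higher on 3+3+2+2+3 = 13 ballots, Osei on 8. Kaur wins 13–8.
Kaur vs Chen: Kaur is ranked higher on 3+3+2+2+3 = 13 ballots, Chen on 8. Kaur wins 13–8.
Kaur vs Mbeki: 3+3+2+2+3 = 13 for Kaur, 8 for Mbeki — Kaur by 13–8.
Kaur vs Okafor: 7+3+3+2+3 = 18 for Kaur, 3 for Okafor — Kaur by 18–3.
Kaur vs Ekwueme: 3+3+2+2 = 10 for Kaur, 11 for Ekwueme — Ekwueme by 11–10.
Osei vs Chen: 7+3+1+2+3 = 16 for Osei, 5 for Chen — Osei by 16–5.
Osei vs Mbeki: 8 to 13, Mbeki.
Osei vs Okafor: 16 to 5, Osei.
Osei vs Ekwueme: 7+3+1+2+2 = 15 for Osei, 6 for Ekwueme — Osei by 15–6.
Chen vs Mbeki: 3+2+3 = 8 for Chen, 13 for Mbeki — Mbeki by 13–8.
Chen vs Okafor: 12 to 9, Chen.
Chen vs Ekwueme: 7+3+2+2 = 14 for Chen, 7 for Ekwueme — Chen by 14–7.
Mbeki vs Okafor: Mbeki preferred on 7+3+1+2+3 = 16 ballots; Mbeki wins 16–5.
Mbeki vs Ekwueme: 7+3+3+2+2 = 17 for Mbeki, 4 for Ekwueme — Mbeki by 17–4.
Okafor vs Ekwueme: 7 to 14, Ekwueme.
Each candidate drops at least one matchup (Kaur loses to Ekwueme; Osei loses to Kaur; Chen loses to Kaur; Mbeki loses to Kaur; Okafor loses to Kaur; Ekwueme loses to Osei); the cycle Kaur > Osei > Ekwueme > Kaur rules out a Condorcet winner.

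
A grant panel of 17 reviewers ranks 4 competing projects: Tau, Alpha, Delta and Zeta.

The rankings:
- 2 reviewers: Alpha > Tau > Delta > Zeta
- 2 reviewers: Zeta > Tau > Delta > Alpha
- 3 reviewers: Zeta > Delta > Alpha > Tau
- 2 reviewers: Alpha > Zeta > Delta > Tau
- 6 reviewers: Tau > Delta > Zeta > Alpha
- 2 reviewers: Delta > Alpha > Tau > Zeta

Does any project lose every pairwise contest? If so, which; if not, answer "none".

Pairwise majorities:
Tau vs Alpha: 2+6 = 8 for Tau, 9 for Alpha — Alpha by 9–8.
Tau vs Delta: Tau wins 10–7.
Tau vs Zeta: Tau wins 10–7.
Alpha vs Delta: Alpha is ranked higher on 2+2 = 4 ballots, Delta on 13. Delta wins 13–4.
Alpha vs Zeta: Alpha preferred on 2+2+2 = 6 ballots; Zeta wins 11–6.
Delta vs Zeta: 10 to 7, Delta.
Every project wins at least one matchup (Tau beats Delta; Alpha beats Tau; Delta beats Alpha; Zeta beats Alpha), so there is no Condorcet loser.

none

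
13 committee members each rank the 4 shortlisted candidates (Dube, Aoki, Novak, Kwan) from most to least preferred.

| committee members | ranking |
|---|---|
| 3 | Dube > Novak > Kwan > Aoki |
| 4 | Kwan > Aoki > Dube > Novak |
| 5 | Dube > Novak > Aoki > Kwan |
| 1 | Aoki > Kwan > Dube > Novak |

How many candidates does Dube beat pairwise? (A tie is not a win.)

3

Dube against each rival (13 committee members):
Dube vs Aoki: Dube wins 8–5.
Dube vs Novak: Dube wins 13–0.
Dube vs Kwan: Dube is ranked higher on 3+5 = 8 ballots, Kwan on 5. Dube wins 8–5.
Dube beats Aoki, Novak, Kwan — 3 pairwise wins.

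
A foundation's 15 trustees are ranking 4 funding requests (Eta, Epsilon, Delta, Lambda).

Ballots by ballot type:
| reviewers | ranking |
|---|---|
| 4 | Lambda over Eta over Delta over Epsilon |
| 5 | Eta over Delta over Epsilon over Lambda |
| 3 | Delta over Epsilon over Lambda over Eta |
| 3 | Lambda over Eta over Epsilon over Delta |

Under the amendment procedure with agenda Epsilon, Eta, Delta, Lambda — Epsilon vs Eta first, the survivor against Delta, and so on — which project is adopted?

Lambda

Round 1: Epsilon vs Eta — 3–12, Eta advances.
Round 2: Eta vs Delta — 12–3, Eta advances.
Round 3: Eta vs Lambda — 5–10, Lambda advances.
Lambda survives the agenda.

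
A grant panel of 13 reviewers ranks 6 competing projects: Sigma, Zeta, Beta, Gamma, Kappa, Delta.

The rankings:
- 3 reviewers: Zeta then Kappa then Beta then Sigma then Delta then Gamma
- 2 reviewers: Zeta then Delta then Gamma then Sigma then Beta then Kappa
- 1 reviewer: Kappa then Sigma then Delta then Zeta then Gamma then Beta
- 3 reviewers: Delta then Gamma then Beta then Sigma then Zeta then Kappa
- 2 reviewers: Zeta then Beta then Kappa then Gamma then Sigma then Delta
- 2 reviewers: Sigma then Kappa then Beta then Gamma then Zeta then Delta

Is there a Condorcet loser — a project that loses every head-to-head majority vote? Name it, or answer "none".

Pairwise majorities:
Sigma vs Zeta: 1+3+2 = 6 for Sigma, 7 for Zeta — Zeta by 7–6.
Sigma vs Beta: 2+1+2 = 5 for Sigma, 8 for Beta — Beta by 8–5.
Sigma–Gamma: Gamma 7–6.
Sigma vs Kappa: 7 to 6, Sigma.
Sigma vs Delta: Sigma is ranked higher on 3+1+2+2 = 8 ballots, Delta on 5. Sigma wins 8–5.
Zeta vs Beta: Zeta wins 8–5.
Zeta–Gamma: Zeta 8–5.
Zeta vs Kappa: Zeta, 10–3.
Zeta–Delta: Zeta 9–4.
Beta vs Gamma: 7 to 6, Beta.
Beta–Kappa: Beta 7–6.
Beta vs Delta: 7 to 6, Beta.
Gamma–Kappa: Kappa 8–5.
Gamma vs Delta: Gamma is ranked higher on 2+2 = 4 ballots, Delta on 9. Delta wins 9–4.
Kappa vs Delta: 3+1+2+2 = 8 for Kappa, 5 for Delta — Kappa by 8–5.
No project is winless: Sigma beats Kappa; Zeta beats Sigma; Beta beats Sigma; Gamma beats Sigma; Kappa beats Gamma; Delta beats Gamma. There is no Condorcet loser.

none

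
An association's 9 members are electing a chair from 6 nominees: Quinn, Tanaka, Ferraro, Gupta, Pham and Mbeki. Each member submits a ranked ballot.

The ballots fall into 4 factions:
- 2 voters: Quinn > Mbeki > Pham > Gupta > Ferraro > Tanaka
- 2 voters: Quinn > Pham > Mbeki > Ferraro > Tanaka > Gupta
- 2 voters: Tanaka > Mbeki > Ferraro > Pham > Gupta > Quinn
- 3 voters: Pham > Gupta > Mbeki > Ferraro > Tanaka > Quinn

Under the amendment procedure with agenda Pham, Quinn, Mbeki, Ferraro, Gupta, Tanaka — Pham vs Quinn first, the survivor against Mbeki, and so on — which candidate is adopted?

Round 1: Pham vs Quinn — 5–4, Pham advances.
Round 2: Pham vs Mbeki — 5–4, Pham advances.
Round 3: Pham vs Ferraro — 7–2, Pham advances.
Round 4: Pham vs Gupta — 9–0, Pham advances.
Round 5: Pham vs Tanaka — 7–2, Pham advances.
The agenda winner is Pham.

Pham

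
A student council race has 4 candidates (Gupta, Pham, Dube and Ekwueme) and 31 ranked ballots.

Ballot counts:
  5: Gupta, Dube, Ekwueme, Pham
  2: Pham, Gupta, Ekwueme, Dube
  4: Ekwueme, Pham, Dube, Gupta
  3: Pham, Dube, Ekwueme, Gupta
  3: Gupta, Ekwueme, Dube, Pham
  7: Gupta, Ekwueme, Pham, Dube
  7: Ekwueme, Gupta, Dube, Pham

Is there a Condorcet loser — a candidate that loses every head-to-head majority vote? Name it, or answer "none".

Dube

Pairwise majorities:
Gupta vs Pham: Gupta, 22–9.
Gupta vs Dube: Gupta, 24–7.
Gupta vs Ekwueme: Gupta wins 17–14.
Pham vs Dube: 16 to 15, Pham.
Pham vs Ekwueme: Ekwueme, 26–5.
Dube vs Ekwueme: Ekwueme, 23–8.
Dube loses to every other candidate — it is the Condorcet loser.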